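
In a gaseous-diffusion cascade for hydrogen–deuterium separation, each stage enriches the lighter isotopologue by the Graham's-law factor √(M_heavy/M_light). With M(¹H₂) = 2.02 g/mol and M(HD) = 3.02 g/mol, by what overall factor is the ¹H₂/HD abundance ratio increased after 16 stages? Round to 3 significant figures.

Overall factor = α^16 with α = √(3.02/2.02), i.e. (3.02/2.02)^(16/2).
= 1.49505^8 = 25.0.

25.0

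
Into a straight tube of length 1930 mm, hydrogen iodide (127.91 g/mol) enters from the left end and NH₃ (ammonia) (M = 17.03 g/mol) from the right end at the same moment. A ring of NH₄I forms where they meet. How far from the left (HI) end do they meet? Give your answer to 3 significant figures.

516 mm

Graham's law gives d_HI/d_NH₃ = rate_HI/rate_NH₃ = √(M_NH₃/M_HI) = √(17.03/127.91) = 0.3649.
With d_HI + d_NH₃ = 1930 mm, d_NH₃ = 1930/(1 + 0.3649) = 1414 mm.
d_HI = 1930 − 1414 = 516 mm.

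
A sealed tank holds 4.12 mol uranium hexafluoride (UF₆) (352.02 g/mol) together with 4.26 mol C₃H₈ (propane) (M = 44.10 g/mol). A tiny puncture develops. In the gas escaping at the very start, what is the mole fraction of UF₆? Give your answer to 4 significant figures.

0.2550

Rate_i ∝ x_i/√M_i (Graham's law weighted by mole fraction), so the effusate composition follows n_i/√M_i.
x_UF₆(eff) = (n_UF₆/√M_UF₆) / (n_UF₆/√M_UF₆ + n_C₃H₈/√M_C₃H₈)
= (4.12/√352.02) / (4.12/√352.02 + 4.26/√44.10) = 0.2196/(0.2196 + 0.6415) = 0.2550.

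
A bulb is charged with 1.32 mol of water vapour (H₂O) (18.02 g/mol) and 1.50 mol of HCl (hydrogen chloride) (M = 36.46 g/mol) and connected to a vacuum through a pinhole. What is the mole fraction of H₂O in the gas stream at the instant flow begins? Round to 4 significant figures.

0.5559

Effusion rate of each component ∝ n_i/√M_i (partial pressure × 1/√M).
x_H₂O(eff) = (n_H₂O/√M_H₂O) / (n_H₂O/√M_H₂O + n_HCl/√M_HCl)
= (1.32/√18.02) / (1.32/√18.02 + 1.50/√36.46) = 0.3110/(0.3110 + 0.2484) = 0.5559.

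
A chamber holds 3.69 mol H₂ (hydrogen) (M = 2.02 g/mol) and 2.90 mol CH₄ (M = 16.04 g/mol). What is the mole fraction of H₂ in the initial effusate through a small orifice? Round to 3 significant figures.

0.782

Rate_i ∝ x_i/√M_i (Graham's law weighted by mole fraction), so the effusate composition follows n_i/√M_i.
So x_H₂ in the escaping gas = (n_H₂/√M_H₂) / Σ(n_i/√M_i)
= (3.69/√2.02) / (3.69/√2.02 + 2.90/√16.04) = 2.596/(2.596 + 0.7241) = 0.782.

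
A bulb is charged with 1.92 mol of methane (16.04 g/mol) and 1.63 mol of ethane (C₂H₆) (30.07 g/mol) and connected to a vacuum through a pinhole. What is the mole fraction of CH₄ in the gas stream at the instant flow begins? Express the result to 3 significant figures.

0.617

The effusion rate of species i is ∝ p_i/√M_i ∝ n_i/√M_i.
x_CH₄(eff) = (n_CH₄/√M_CH₄) / (n_CH₄/√M_CH₄ + n_C₂H₆/√M_C₂H₆)
= (1.92/√16.04) / (1.92/√16.04 + 1.63/√30.07) = 0.4794/(0.4794 + 0.2972) = 0.617.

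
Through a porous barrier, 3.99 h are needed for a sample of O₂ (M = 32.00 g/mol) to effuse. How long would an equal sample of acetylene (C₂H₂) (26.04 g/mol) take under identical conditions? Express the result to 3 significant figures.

3.60 h

From Graham's law, t_C₂H₂/t_O₂ = √(M_C₂H₂/M_O₂) = √(26.04/32.00) = √0.8137 = 0.9021.
So the time for C₂H₂ is 3.99 × 0.9021 = 3.60 h.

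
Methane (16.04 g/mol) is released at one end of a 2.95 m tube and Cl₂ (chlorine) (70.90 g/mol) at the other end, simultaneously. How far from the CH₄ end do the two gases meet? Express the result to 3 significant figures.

2.00 m

In equal time, each gas travels a distance ∝ its rate ∝ 1/√M, so d_CH₄/d_Cl₂ = √(M_Cl₂/M_CH₄) = √(70.90/16.04) = 2.102.
With d_CH₄ + d_Cl₂ = 2.95 m, d_Cl₂ = 2.95/(1 + 2.102) = 0.9509 m.
d_CH₄ = 2.95 − 0.9509 = 2.00 m.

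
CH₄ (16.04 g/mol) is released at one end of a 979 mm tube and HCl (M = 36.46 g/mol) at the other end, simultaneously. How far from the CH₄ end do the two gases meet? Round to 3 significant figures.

The fronts meet when d_CH₄ + d_HCl = L with d_CH₄/d_HCl = √(M_HCl/M_CH₄) (Graham's law). Here √(M_HCl/M_CH₄) = √(36.46/16.04) = 1.508.
With d_CH₄ + d_HCl = 979 mm, d_HCl = 979/(1 + 1.508) = 390.4 mm.
d_CH₄ = 979 − 390.4 = 589 mm.

589 mm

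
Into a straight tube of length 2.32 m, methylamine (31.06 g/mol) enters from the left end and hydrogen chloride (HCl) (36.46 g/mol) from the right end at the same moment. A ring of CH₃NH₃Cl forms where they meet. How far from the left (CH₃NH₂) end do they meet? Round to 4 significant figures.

The fronts meet when d_CH₃NH₂ + d_HCl = L with d_CH₃NH₂/d_HCl = √(M_HCl/M_CH₃NH₂) (Graham's law). Here √(M_HCl/M_CH₃NH₂) = √(36.46/31.06) = 1.083.
With d_CH₃NH₂ + d_HCl = 2.32 m, d_HCl = 2.32/(1 + 1.083) = 1.114 m.
d_CH₃NH₂ = 2.32 − 1.114 = 1.206 m.

1.206 m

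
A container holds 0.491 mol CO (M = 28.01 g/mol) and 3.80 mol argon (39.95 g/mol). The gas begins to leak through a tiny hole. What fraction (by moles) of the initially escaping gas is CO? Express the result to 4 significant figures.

The effusion rate of species i is ∝ p_i/√M_i ∝ n_i/√M_i.
So x_CO in the escaping gas = (n_CO/√M_CO) / Σ(n_i/√M_i)
= (0.491/√28.01) / (0.491/√28.01 + 3.80/√39.95) = 0.09277/(0.09277 + 0.6012) = 0.1337.

0.1337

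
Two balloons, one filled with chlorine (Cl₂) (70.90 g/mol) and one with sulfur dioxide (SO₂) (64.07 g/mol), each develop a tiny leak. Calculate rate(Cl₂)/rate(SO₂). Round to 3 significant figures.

0.951

From Graham's law, rate_Cl₂/rate_SO₂ = √(M_SO₂/M_Cl₂) = √(64.07/70.90) = √0.9037 = 0.951.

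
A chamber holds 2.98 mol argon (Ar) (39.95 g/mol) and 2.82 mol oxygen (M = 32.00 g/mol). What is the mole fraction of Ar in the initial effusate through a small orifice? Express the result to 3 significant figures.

Each component's effusion rate ∝ (its partial pressure)·(1/√M) ∝ n_i/√M_i.
x_Ar(eff) = (n_Ar/√M_Ar) / (n_Ar/√M_Ar + n_O₂/√M_O₂)
= (2.98/√39.95) / (2.98/√39.95 + 2.82/√32.00) = 0.4715/(0.4715 + 0.4985) = 0.486.

0.486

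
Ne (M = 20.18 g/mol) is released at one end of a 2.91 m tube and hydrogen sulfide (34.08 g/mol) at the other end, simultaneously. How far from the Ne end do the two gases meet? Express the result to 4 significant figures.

1.645 m

Graham's law gives d_Ne/d_H₂S = rate_Ne/rate_H₂S = √(M_H₂S/M_Ne) = √(34.08/20.18) = 1.300.
With d_Ne + d_H₂S = 2.91 m, d_H₂S = 2.91/(1 + 1.300) = 1.265 m.
d_Ne = 2.91 − 1.265 = 1.645 m.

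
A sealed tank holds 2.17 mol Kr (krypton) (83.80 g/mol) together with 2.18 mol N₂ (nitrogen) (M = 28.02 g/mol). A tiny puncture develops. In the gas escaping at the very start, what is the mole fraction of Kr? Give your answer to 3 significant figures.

Rate_i ∝ x_i/√M_i (Graham's law weighted by mole fraction), so the effusate composition follows n_i/√M_i.
So x_Kr in the escaping gas = (n_Kr/√M_Kr) / Σ(n_i/√M_i)
= (2.17/√83.80) / (2.17/√83.80 + 2.18/√28.02) = 0.2370/(0.2370 + 0.4118) = 0.365.

0.365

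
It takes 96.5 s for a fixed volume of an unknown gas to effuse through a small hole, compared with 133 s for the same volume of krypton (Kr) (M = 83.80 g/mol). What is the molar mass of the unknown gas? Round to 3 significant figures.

44.1 g/mol

From Graham's law, t_X/t_Kr = √(M_X/M_Kr).
96.5/133 = 0.7256 = √(M_X/83.80)
M_X = 83.80 × 0.7256² = 83.80 × 0.5264 = 44.1 g/mol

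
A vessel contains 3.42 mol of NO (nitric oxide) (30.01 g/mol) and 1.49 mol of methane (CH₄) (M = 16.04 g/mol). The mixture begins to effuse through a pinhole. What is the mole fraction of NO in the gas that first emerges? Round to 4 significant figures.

Effusion rate of each component ∝ n_i/√M_i (partial pressure × 1/√M).
x_NO(eff) = (n_NO/√M_NO) / (n_NO/√M_NO + n_CH₄/√M_CH₄)
= (3.42/√30.01) / (3.42/√30.01 + 1.49/√16.04) = 0.6243/(0.6243 + 0.3720) = 0.6266.

0.6266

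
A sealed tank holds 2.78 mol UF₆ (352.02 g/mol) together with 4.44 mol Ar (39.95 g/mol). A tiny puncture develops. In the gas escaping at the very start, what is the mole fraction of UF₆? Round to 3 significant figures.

0.174

Effusion rate of each component ∝ n_i/√M_i (partial pressure × 1/√M).
So x_UF₆ in the escaping gas = (n_UF₆/√M_UF₆) / Σ(n_i/√M_i)
= (2.78/√352.02) / (2.78/√352.02 + 4.44/√39.95) = 0.1482/(0.1482 + 0.7025) = 0.174.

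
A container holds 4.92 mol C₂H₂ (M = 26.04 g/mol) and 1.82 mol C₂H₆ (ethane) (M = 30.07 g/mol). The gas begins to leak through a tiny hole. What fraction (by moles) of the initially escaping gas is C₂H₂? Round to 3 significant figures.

0.744

Rate_i ∝ x_i/√M_i (Graham's law weighted by mole fraction), so the effusate composition follows n_i/√M_i.
Mole fraction of C₂H₂ in the effusate = (n_C₂H₂/√M_C₂H₂) / (n_C₂H₂/√M_C₂H₂ + n_C₂H₆/√M_C₂H₆)
= (4.92/√26.04) / (4.92/√26.04 + 1.82/√30.07) = 0.9642/(0.9642 + 0.3319) = 0.744.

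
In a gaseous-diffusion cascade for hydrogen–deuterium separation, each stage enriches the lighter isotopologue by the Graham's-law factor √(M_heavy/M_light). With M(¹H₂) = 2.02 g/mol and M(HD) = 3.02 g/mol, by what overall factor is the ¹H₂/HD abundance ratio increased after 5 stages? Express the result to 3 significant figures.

2.73

After 5 stages the ratio has grown by (√(3.02/2.02))^5 = (3.02/2.02)^(5/2).
= 1.49505^(5/2) = 2.73.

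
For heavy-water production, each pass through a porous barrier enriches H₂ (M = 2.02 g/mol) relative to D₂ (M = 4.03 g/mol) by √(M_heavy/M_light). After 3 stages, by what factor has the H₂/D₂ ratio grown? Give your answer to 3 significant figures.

The single-stage factor is √(M_heavy/M_light), so 3 stages give [√(4.03/2.02)]^3 = (4.03/2.02)^(3/2).
= 1.99505^(3/2) = 2.82.

2.82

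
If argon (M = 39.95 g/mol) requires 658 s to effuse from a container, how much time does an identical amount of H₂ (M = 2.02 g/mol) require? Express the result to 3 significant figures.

Using Graham's law: t_H₂/t_Ar = √(M_H₂/M_Ar) = √(2.02/39.95) = √0.05056 = 0.2249.
So the time for H₂ is 658 × 0.2249 = 148 s.

148 s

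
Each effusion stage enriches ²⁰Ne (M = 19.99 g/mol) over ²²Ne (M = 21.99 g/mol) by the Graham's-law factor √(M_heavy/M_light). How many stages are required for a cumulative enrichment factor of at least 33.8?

With α = √(21.99/19.99) per stage, ln α = ½ ln(1.10005) = 0.04768.
Need α^N ≥ 33.8 ⇒ N ≥ ln(33.8) / ln α = 3.520 / 0.04768 = 73.84.
Minimum whole number of stages: N = 74.

74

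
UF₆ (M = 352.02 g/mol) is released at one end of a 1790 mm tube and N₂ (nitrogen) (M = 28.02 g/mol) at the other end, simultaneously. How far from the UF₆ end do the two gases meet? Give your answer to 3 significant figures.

In equal time, each gas travels a distance ∝ its rate ∝ 1/√M, so d_UF₆/d_N₂ = √(M_N₂/M_UF₆) = √(28.02/352.02) = 0.2821.
With d_UF₆ + d_N₂ = 1790 mm, d_N₂ = 1790/(1 + 0.2821) = 1396 mm.
d_UF₆ = 1790 − 1396 = 394 mm.

394 mm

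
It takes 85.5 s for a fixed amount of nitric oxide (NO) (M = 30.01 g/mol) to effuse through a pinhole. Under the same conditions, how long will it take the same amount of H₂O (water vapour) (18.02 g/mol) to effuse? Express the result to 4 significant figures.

66.25 s

Using Graham's law: t_H₂O/t_NO = √(M_H₂O/M_NO) = √(18.02/30.01) = √0.6005 = 0.7749.
So the time for H₂O is 85.5 × 0.7749 = 66.25 s.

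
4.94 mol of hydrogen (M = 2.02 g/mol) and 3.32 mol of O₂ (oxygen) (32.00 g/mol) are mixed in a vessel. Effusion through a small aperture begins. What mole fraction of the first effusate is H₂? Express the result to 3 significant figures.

Rate_i ∝ x_i/√M_i (Graham's law weighted by mole fraction), so the effusate composition follows n_i/√M_i.
x_H₂(eff) = (n_H₂/√M_H₂) / (n_H₂/√M_H₂ + n_O₂/√M_O₂)
= (4.94/√2.02) / (4.94/√2.02 + 3.32/√32.00) = 3.476/(3.476 + 0.5869) = 0.856.

0.856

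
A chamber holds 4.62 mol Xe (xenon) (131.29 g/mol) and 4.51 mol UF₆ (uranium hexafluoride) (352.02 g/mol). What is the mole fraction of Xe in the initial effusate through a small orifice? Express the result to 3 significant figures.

0.627

Each component's effusion rate ∝ (its partial pressure)·(1/√M) ∝ n_i/√M_i.
So x_Xe in the escaping gas = (n_Xe/√M_Xe) / Σ(n_i/√M_i)
= (4.62/√131.29) / (4.62/√131.29 + 4.51/√352.02) = 0.4032/(0.4032 + 0.2404) = 0.627.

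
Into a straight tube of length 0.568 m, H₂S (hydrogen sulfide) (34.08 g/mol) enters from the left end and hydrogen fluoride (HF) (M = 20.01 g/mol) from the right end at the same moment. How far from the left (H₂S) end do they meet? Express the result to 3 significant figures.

0.246 m

The fronts meet when d_H₂S + d_HF = L with d_H₂S/d_HF = √(M_HF/M_H₂S) (Graham's law). Here √(M_HF/M_H₂S) = √(20.01/34.08) = 0.7663.
With d_H₂S + d_HF = 0.568 m, d_HF = 0.568/(1 + 0.7663) = 0.3216 m.
d_H₂S = 0.568 − 0.3216 = 0.246 m.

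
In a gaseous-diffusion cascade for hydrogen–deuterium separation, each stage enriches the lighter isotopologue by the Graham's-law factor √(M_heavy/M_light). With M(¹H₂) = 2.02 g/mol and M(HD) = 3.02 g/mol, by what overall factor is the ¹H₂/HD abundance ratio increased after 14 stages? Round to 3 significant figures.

Overall factor = α^14 with α = √(3.02/2.02), i.e. (3.02/2.02)^(14/2).
= 1.49505^7 = 16.7.

16.7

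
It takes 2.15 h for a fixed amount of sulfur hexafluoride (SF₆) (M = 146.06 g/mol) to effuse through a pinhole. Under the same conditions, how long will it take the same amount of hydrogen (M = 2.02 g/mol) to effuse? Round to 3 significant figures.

Since effusion rate ∝ 1/√M, t_H₂/t_SF₆ = √(M_H₂/M_SF₆) = √(2.02/146.06) = √0.01383 = 0.1176.
So the time for H₂ is 2.15 × 0.1176 = 0.253 h.

0.253 h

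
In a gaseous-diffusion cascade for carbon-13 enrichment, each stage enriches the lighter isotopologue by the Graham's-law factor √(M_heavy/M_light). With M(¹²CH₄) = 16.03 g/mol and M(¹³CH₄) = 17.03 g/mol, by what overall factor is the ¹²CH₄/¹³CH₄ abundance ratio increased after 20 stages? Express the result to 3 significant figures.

1.83

After 20 stages the ratio has grown by (√(17.03/16.03))^20 = (17.03/16.03)^(20/2).
= 1.06238^10 = 1.83.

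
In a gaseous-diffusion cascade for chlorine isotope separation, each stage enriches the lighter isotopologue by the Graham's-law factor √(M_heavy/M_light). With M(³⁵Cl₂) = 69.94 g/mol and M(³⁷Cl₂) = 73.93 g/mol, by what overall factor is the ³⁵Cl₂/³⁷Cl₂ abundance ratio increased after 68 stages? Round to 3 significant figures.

6.60

Each stage multiplies the ratio by α = √(73.93/69.94), so after 68 stages the overall factor is α^68 = (73.93/69.94)^(68/2).
= 1.05705^34 = 6.60.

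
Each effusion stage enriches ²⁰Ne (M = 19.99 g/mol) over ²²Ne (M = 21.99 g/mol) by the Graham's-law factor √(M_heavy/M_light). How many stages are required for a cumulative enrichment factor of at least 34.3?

Per stage α = (21.99/19.99)^(1/2) = 1.10005^0.5, giving ln α = 0.04768.
Need α^N ≥ 34.3 ⇒ N ≥ ln(34.3) / ln α = 3.535 / 0.04768 = 74.15.
So at least 75 stages are needed.

75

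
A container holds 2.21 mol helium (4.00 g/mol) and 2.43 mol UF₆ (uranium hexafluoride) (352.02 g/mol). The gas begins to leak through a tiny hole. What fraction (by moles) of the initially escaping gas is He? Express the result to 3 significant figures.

0.895

Each component's effusion rate ∝ (its partial pressure)·(1/√M) ∝ n_i/√M_i.
x_He(eff) = (n_He/√M_He) / (n_He/√M_He + n_UF₆/√M_UF₆)
= (2.21/√4.00) / (2.21/√4.00 + 2.43/√352.02) = 1.105/(1.105 + 0.1295) = 0.895.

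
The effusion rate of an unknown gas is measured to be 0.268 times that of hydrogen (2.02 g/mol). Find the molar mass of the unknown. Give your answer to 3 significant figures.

Using Graham's law: rate_X/rate_H₂ = √(M_H₂/M_X).
0.268 = √(2.02/M_X)
M_X = 2.02 / 0.268² = 2.02 / 0.07182 = 28.1 g/mol

28.1 g/mol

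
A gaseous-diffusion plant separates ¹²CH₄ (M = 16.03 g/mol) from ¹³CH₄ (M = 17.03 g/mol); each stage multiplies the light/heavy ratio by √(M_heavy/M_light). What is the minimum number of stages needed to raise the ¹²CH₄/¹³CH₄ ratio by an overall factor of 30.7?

Single-stage factor α = √(17.03/16.03), so ln α = ½ ln(1.06238) = 0.03026.
Need α^N ≥ 30.7 ⇒ N ≥ ln(30.7) / ln α = 3.424 / 0.03026 = 113.17.
Minimum whole number of stages: N = 114.

114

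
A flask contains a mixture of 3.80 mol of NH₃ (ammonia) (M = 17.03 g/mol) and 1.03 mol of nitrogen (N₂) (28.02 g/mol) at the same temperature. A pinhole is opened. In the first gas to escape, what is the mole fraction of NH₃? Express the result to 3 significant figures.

0.826

Rate_i ∝ x_i/√M_i (Graham's law weighted by mole fraction), so the effusate composition follows n_i/√M_i.
So x_NH₃ in the escaping gas = (n_NH₃/√M_NH₃) / Σ(n_i/√M_i)
= (3.80/√17.03) / (3.80/√17.03 + 1.03/√28.02) = 0.9208/(0.9208 + 0.1946) = 0.826.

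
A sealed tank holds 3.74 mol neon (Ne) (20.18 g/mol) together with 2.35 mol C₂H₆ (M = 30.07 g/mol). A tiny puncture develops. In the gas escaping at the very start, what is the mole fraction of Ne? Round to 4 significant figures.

Rate_i ∝ x_i/√M_i (Graham's law weighted by mole fraction), so the effusate composition follows n_i/√M_i.
Mole fraction of Ne in the effusate = (n_Ne/√M_Ne) / (n_Ne/√M_Ne + n_C₂H₆/√M_C₂H₆)
= (3.74/√20.18) / (3.74/√20.18 + 2.35/√30.07) = 0.8326/(0.8326 + 0.4285) = 0.6602.

0.6602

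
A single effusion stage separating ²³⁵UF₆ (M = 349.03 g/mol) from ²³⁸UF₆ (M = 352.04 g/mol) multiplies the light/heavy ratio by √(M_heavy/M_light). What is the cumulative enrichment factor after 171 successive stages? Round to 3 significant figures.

2.08

After 171 stages the ratio has grown by (√(352.04/349.03))^171 = (352.04/349.03)^(171/2).
= 1.00862^(171/2) = 2.08.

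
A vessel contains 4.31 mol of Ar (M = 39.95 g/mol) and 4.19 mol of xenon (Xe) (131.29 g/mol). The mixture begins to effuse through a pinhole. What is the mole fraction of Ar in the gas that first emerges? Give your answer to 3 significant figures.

Each component's effusion rate ∝ (its partial pressure)·(1/√M) ∝ n_i/√M_i.
So x_Ar in the escaping gas = (n_Ar/√M_Ar) / Σ(n_i/√M_i)
= (4.31/√39.95) / (4.31/√39.95 + 4.19/√131.29) = 0.6819/(0.6819 + 0.3657) = 0.651.

0.651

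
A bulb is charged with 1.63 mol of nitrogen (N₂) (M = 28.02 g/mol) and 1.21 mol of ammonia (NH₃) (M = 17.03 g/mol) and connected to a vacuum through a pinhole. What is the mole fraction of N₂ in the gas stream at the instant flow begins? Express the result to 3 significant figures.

0.512

Effusion rate of each component ∝ n_i/√M_i (partial pressure × 1/√M).
x_N₂(eff) = (n_N₂/√M_N₂) / (n_N₂/√M_N₂ + n_NH₃/√M_NH₃)
= (1.63/√28.02) / (1.63/√28.02 + 1.21/√17.03) = 0.3079/(0.3079 + 0.2932) = 0.512.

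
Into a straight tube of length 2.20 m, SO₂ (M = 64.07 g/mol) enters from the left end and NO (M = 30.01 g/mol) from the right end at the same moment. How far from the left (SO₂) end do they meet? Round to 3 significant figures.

Graham's law gives d_SO₂/d_NO = rate_SO₂/rate_NO = √(M_NO/M_SO₂) = √(30.01/64.07) = 0.6844.
With d_SO₂ + d_NO = 2.20 m, d_NO = 2.20/(1 + 0.6844) = 1.306 m.
d_SO₂ = 2.20 − 1.306 = 0.894 m.

0.894 m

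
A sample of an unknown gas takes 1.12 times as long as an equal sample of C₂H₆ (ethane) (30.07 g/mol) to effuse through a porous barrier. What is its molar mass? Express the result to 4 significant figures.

37.72 g/mol

By Graham's law, t_X/t_C₂H₆ = √(M_X/M_C₂H₆).
1.12 = √(M_X/30.07)
M_X = 30.07 × 1.12² = 30.07 × 1.254 = 37.72 g/mol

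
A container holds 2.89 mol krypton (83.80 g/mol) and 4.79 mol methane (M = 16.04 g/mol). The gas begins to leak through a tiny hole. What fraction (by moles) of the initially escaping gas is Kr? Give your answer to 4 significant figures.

The effusion rate of species i is ∝ p_i/√M_i ∝ n_i/√M_i.
Mole fraction of Kr in the effusate = (n_Kr/√M_Kr) / (n_Kr/√M_Kr + n_CH₄/√M_CH₄)
= (2.89/√83.80) / (2.89/√83.80 + 4.79/√16.04) = 0.3157/(0.3157 + 1.196) = 0.2088.

0.2088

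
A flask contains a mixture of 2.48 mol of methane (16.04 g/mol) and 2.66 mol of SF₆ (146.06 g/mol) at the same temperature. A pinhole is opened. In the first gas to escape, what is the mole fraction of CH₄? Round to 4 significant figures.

The effusion rate of species i is ∝ p_i/√M_i ∝ n_i/√M_i.
So x_CH₄ in the escaping gas = (n_CH₄/√M_CH₄) / Σ(n_i/√M_i)
= (2.48/√16.04) / (2.48/√16.04 + 2.66/√146.06) = 0.6192/(0.6192 + 0.2201) = 0.7378.

0.7378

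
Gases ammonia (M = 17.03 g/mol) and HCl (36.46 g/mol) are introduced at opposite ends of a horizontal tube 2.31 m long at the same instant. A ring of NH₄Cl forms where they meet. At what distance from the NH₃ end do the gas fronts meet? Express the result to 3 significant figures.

In equal time, each gas travels a distance ∝ its rate ∝ 1/√M, so d_NH₃/d_HCl = √(M_HCl/M_NH₃) = √(36.46/17.03) = 1.463.
With d_NH₃ + d_HCl = 2.31 m, d_HCl = 2.31/(1 + 1.463) = 0.9378 m.
d_NH₃ = 2.31 − 0.9378 = 1.37 m.

1.37 m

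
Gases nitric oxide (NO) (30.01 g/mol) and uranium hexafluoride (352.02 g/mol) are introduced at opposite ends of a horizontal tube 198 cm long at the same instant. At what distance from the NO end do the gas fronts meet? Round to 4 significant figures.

Distances travelled in equal time are proportional to diffusion rates, so d_NO/d_UF₆ = √(M_UF₆/M_NO) = √(352.02/30.01) = 3.425.
With d_NO + d_UF₆ = 198 cm, d_UF₆ = 198/(1 + 3.425) = 44.75 cm.
d_NO = 198 − 44.75 = 153.3 cm.

153.3 cm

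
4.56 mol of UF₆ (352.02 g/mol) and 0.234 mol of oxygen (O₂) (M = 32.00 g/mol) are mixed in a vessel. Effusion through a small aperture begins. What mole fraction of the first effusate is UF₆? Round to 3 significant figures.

Each component's effusion rate ∝ (its partial pressure)·(1/√M) ∝ n_i/√M_i.
Mole fraction of UF₆ in the effusate = (n_UF₆/√M_UF₆) / (n_UF₆/√M_UF₆ + n_O₂/√M_O₂)
= (4.56/√352.02) / (4.56/√352.02 + 0.234/√32.00) = 0.2430/(0.2430 + 0.04137) = 0.855.

0.855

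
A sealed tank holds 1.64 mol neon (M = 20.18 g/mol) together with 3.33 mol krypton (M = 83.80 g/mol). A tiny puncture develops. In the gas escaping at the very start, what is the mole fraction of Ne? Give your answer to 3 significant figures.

0.501

The effusion rate of species i is ∝ p_i/√M_i ∝ n_i/√M_i.
So x_Ne in the escaping gas = (n_Ne/√M_Ne) / Σ(n_i/√M_i)
= (1.64/√20.18) / (1.64/√20.18 + 3.33/√83.80) = 0.3651/(0.3651 + 0.3638) = 0.501.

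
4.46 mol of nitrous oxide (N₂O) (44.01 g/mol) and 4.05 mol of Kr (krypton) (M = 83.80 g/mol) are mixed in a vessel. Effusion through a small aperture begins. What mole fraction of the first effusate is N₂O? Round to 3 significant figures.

Each component's effusion rate ∝ (its partial pressure)·(1/√M) ∝ n_i/√M_i.
Mole fraction of N₂O in the effusate = (n_N₂O/√M_N₂O) / (n_N₂O/√M_N₂O + n_Kr/√M_Kr)
= (4.46/√44.01) / (4.46/√44.01 + 4.05/√83.80) = 0.6723/(0.6723 + 0.4424) = 0.603.

0.603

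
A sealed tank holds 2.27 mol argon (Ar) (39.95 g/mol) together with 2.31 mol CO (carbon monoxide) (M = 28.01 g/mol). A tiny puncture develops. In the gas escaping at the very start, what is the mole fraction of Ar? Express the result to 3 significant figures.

Effusion rate of each component ∝ n_i/√M_i (partial pressure × 1/√M).
x_Ar(eff) = (n_Ar/√M_Ar) / (n_Ar/√M_Ar + n_CO/√M_CO)
= (2.27/√39.95) / (2.27/√39.95 + 2.31/√28.01) = 0.3591/(0.3591 + 0.4365) = 0.451.

0.451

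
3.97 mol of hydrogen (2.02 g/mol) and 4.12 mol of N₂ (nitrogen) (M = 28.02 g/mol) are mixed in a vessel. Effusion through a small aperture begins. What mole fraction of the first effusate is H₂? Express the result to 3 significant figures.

Rate_i ∝ x_i/√M_i (Graham's law weighted by mole fraction), so the effusate composition follows n_i/√M_i.
So x_H₂ in the escaping gas = (n_H₂/√M_H₂) / Σ(n_i/√M_i)
= (3.97/√2.02) / (3.97/√2.02 + 4.12/√28.02) = 2.793/(2.793 + 0.7783) = 0.782.

0.782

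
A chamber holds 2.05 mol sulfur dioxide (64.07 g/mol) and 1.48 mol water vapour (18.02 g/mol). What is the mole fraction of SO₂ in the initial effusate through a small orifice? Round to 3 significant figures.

Rate_i ∝ x_i/√M_i (Graham's law weighted by mole fraction), so the effusate composition follows n_i/√M_i.
So x_SO₂ in the escaping gas = (n_SO₂/√M_SO₂) / Σ(n_i/√M_i)
= (2.05/√64.07) / (2.05/√64.07 + 1.48/√18.02) = 0.2561/(0.2561 + 0.3486) = 0.423.

0.423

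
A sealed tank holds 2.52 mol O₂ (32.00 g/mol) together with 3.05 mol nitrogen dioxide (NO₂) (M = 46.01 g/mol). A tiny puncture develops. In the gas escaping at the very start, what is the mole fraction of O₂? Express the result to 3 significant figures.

Effusion rate of each component ∝ n_i/√M_i (partial pressure × 1/√M).
Mole fraction of O₂ in the effusate = (n_O₂/√M_O₂) / (n_O₂/√M_O₂ + n_NO₂/√M_NO₂)
= (2.52/√32.00) / (2.52/√32.00 + 3.05/√46.01) = 0.4455/(0.4455 + 0.4496) = 0.498.

0.498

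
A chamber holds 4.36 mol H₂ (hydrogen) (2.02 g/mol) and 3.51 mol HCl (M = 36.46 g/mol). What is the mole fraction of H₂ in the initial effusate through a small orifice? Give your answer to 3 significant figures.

Each component's effusion rate ∝ (its partial pressure)·(1/√M) ∝ n_i/√M_i.
x_H₂(eff) = (n_H₂/√M_H₂) / (n_H₂/√M_H₂ + n_HCl/√M_HCl)
= (4.36/√2.02) / (4.36/√2.02 + 3.51/√36.46) = 3.068/(3.068 + 0.5813) = 0.841.

0.841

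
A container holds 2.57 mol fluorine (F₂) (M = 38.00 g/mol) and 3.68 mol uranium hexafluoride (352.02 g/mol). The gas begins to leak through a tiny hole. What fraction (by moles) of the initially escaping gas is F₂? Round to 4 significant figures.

Effusion rate of each component ∝ n_i/√M_i (partial pressure × 1/√M).
So x_F₂ in the escaping gas = (n_F₂/√M_F₂) / Σ(n_i/√M_i)
= (2.57/√38.00) / (2.57/√38.00 + 3.68/√352.02) = 0.4169/(0.4169 + 0.1961) = 0.6801.

0.6801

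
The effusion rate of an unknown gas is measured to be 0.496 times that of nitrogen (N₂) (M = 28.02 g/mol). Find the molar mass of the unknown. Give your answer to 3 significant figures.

From Graham's law, rate_X/rate_N₂ = √(M_N₂/M_X).
0.496 = √(28.02/M_X)
M_X = 28.02 / 0.496² = 28.02 / 0.2460 = 114 g/mol

114 g/mol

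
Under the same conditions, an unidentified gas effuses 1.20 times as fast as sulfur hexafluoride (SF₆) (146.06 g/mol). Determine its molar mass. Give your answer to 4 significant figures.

101.4 g/mol

From Graham's law, rate_X/rate_SF₆ = √(M_SF₆/M_X).
1.20 = √(146.06/M_X)
M_X = 146.06 / 1.20² = 146.06 / 1.440 = 101.4 g/mol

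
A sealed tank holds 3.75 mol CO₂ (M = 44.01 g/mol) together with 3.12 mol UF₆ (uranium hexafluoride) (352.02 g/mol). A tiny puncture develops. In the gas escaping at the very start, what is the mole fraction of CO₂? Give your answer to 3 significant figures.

Rate_i ∝ x_i/√M_i (Graham's law weighted by mole fraction), so the effusate composition follows n_i/√M_i.
So x_CO₂ in the escaping gas = (n_CO₂/√M_CO₂) / Σ(n_i/√M_i)
= (3.75/√44.01) / (3.75/√44.01 + 3.12/√352.02) = 0.5653/(0.5653 + 0.1663) = 0.773.

0.773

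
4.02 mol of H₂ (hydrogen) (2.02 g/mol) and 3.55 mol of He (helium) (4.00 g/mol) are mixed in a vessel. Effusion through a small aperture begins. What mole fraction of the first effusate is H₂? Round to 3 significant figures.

Effusion rate of each component ∝ n_i/√M_i (partial pressure × 1/√M).
x_H₂(eff) = (n_H₂/√M_H₂) / (n_H₂/√M_H₂ + n_He/√M_He)
= (4.02/√2.02) / (4.02/√2.02 + 3.55/√4.00) = 2.828/(2.828 + 1.775) = 0.614.

0.614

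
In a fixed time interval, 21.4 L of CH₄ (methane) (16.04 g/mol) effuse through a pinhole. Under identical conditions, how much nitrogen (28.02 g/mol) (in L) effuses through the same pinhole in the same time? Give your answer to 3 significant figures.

From Graham's law, rate_N₂/rate_CH₄ = √(M_CH₄/M_N₂) = √(16.04/28.02) = √0.5724 = 0.7566.
So the volume for N₂ is 21.4 × 0.7566 = 16.2 L.

16.2 L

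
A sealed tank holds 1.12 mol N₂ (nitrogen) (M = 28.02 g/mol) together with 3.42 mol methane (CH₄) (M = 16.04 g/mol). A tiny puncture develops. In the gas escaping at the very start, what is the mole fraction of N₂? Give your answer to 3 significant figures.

0.199

Rate_i ∝ x_i/√M_i (Graham's law weighted by mole fraction), so the effusate composition follows n_i/√M_i.
x_N₂(eff) = (n_N₂/√M_N₂) / (n_N₂/√M_N₂ + n_CH₄/√M_CH₄)
= (1.12/√28.02) / (1.12/√28.02 + 3.42/√16.04) = 0.2116/(0.2116 + 0.8539) = 0.199.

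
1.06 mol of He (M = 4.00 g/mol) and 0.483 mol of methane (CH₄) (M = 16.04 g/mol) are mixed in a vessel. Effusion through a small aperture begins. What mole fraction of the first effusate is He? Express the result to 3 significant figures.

0.815

Rate_i ∝ x_i/√M_i (Graham's law weighted by mole fraction), so the effusate composition follows n_i/√M_i.
x_He(eff) = (n_He/√M_He) / (n_He/√M_He + n_CH₄/√M_CH₄)
= (1.06/√4.00) / (1.06/√4.00 + 0.483/√16.04) = 0.5300/(0.5300 + 0.1206) = 0.815.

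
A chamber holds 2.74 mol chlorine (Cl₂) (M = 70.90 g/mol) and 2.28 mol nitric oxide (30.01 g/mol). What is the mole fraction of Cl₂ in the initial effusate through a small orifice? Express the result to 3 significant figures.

Rate_i ∝ x_i/√M_i (Graham's law weighted by mole fraction), so the effusate composition follows n_i/√M_i.
So x_Cl₂ in the escaping gas = (n_Cl₂/√M_Cl₂) / Σ(n_i/√M_i)
= (2.74/√70.90) / (2.74/√70.90 + 2.28/√30.01) = 0.3254/(0.3254 + 0.4162) = 0.439.

0.439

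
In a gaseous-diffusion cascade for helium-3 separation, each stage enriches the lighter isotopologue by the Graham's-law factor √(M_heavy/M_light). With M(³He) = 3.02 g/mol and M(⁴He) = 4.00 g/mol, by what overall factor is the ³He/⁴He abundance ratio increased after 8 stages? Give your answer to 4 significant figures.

After 8 stages the ratio has grown by (√(4.00/3.02))^8 = (4.00/3.02)^(8/2).
= 1.32450^4 = 3.078.

3.078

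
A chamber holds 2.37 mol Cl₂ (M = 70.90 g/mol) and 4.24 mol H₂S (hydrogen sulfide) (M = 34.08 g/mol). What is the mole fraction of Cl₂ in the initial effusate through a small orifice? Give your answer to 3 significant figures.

Each component's effusion rate ∝ (its partial pressure)·(1/√M) ∝ n_i/√M_i.
So x_Cl₂ in the escaping gas = (n_Cl₂/√M_Cl₂) / Σ(n_i/√M_i)
= (2.37/√70.90) / (2.37/√70.90 + 4.24/√34.08) = 0.2815/(0.2815 + 0.7263) = 0.279.

0.279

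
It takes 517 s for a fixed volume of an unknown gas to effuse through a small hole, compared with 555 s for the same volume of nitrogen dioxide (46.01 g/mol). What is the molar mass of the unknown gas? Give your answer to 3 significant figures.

39.9 g/mol

Graham's law gives t_X/t_NO₂ = √(M_X/M_NO₂).
517/555 = 0.9315 = √(M_X/46.01)
M_X = 46.01 × 0.9315² = 46.01 × 0.8678 = 39.9 g/mol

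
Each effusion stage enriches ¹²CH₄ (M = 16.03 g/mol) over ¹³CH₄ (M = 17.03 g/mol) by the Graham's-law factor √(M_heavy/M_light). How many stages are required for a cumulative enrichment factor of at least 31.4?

With α = √(17.03/16.03) per stage, ln α = ½ ln(1.06238) = 0.03026.
Need α^N ≥ 31.4 ⇒ N ≥ ln(31.4) / ln α = 3.447 / 0.03026 = 113.92.
Minimum whole number of stages: N = 114.

114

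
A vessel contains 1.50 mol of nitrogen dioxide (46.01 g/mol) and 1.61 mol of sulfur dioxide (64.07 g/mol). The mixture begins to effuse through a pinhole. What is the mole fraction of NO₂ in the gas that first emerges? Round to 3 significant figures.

Each component's effusion rate ∝ (its partial pressure)·(1/√M) ∝ n_i/√M_i.
Mole fraction of NO₂ in the effusate = (n_NO₂/√M_NO₂) / (n_NO₂/√M_NO₂ + n_SO₂/√M_SO₂)
= (1.50/√46.01) / (1.50/√46.01 + 1.61/√64.07) = 0.2211/(0.2211 + 0.2011) = 0.524.

0.524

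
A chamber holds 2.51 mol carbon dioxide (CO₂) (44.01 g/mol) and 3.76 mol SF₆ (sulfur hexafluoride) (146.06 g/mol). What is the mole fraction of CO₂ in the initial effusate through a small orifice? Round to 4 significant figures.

Effusion rate of each component ∝ n_i/√M_i (partial pressure × 1/√M).
Mole fraction of CO₂ in the effusate = (n_CO₂/√M_CO₂) / (n_CO₂/√M_CO₂ + n_SF₆/√M_SF₆)
= (2.51/√44.01) / (2.51/√44.01 + 3.76/√146.06) = 0.3784/(0.3784 + 0.3111) = 0.5488.

0.5488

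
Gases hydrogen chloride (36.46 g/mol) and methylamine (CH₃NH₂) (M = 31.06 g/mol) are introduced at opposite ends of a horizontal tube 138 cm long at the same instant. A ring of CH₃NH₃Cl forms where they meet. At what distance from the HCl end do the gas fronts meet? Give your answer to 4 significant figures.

66.24 cm

The fronts meet when d_HCl + d_CH₃NH₂ = L with d_HCl/d_CH₃NH₂ = √(M_CH₃NH₂/M_HCl) (Graham's law). Here √(M_CH₃NH₂/M_HCl) = √(31.06/36.46) = 0.9230.
With d_HCl + d_CH₃NH₂ = 138 cm, d_CH₃NH₂ = 138/(1 + 0.9230) = 71.76 cm.
d_HCl = 138 − 71.76 = 66.24 cm.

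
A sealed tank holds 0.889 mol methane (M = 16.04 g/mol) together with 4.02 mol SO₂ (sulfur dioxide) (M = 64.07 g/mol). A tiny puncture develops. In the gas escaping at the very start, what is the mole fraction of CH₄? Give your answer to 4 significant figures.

Rate_i ∝ x_i/√M_i (Graham's law weighted by mole fraction), so the effusate composition follows n_i/√M_i.
x_CH₄(eff) = (n_CH₄/√M_CH₄) / (n_CH₄/√M_CH₄ + n_SO₂/√M_SO₂)
= (0.889/√16.04) / (0.889/√16.04 + 4.02/√64.07) = 0.2220/(0.2220 + 0.5022) = 0.3065.

0.3065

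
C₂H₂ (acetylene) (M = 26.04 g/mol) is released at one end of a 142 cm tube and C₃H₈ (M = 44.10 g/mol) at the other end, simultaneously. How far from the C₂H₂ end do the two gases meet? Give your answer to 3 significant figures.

The fronts meet when d_C₂H₂ + d_C₃H₈ = L with d_C₂H₂/d_C₃H₈ = √(M_C₃H₈/M_C₂H₂) (Graham's law). Here √(M_C₃H₈/M_C₂H₂) = √(44.10/26.04) = 1.301.
With d_C₂H₂ + d_C₃H₈ = 142 cm, d_C₃H₈ = 142/(1 + 1.301) = 61.70 cm.
d_C₂H₂ = 142 − 61.70 = 80.3 cm.

80.3 cm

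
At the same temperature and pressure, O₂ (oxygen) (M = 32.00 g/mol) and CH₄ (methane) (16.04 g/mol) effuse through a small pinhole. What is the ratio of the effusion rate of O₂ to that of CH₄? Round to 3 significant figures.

By Graham's law, rate_O₂/rate_CH₄ = √(M_CH₄/M_O₂) = √(16.04/32.00) = √0.5012 = 0.708.

0.708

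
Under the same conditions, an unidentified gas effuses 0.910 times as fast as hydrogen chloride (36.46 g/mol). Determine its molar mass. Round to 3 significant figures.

44.0 g/mol

By Graham's law, rate_X/rate_HCl = √(M_HCl/M_X).
0.910 = √(36.46/M_X)
M_X = 36.46 / 0.910² = 36.46 / 0.8281 = 44.0 g/mol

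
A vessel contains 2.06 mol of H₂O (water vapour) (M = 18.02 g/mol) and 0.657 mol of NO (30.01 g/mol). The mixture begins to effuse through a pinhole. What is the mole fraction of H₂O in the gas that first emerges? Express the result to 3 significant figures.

0.802

Effusion rate of each component ∝ n_i/√M_i (partial pressure × 1/√M).
So x_H₂O in the escaping gas = (n_H₂O/√M_H₂O) / Σ(n_i/√M_i)
= (2.06/√18.02) / (2.06/√18.02 + 0.657/√30.01) = 0.4853/(0.4853 + 0.1199) = 0.802.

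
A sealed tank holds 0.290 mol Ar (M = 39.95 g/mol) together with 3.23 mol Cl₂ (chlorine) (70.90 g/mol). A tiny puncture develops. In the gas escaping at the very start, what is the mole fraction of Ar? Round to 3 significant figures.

0.107

Each component's effusion rate ∝ (its partial pressure)·(1/√M) ∝ n_i/√M_i.
Mole fraction of Ar in the effusate = (n_Ar/√M_Ar) / (n_Ar/√M_Ar + n_Cl₂/√M_Cl₂)
= (0.290/√39.95) / (0.290/√39.95 + 3.23/√70.90) = 0.04588/(0.04588 + 0.3836) = 0.107.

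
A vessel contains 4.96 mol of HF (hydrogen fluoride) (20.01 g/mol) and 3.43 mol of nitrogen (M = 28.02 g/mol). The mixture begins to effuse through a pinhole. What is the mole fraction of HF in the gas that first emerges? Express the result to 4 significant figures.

0.6312

Effusion rate of each component ∝ n_i/√M_i (partial pressure × 1/√M).
So x_HF in the escaping gas = (n_HF/√M_HF) / Σ(n_i/√M_i)
= (4.96/√20.01) / (4.96/√20.01 + 3.43/√28.02) = 1.109/(1.109 + 0.6480) = 0.6312.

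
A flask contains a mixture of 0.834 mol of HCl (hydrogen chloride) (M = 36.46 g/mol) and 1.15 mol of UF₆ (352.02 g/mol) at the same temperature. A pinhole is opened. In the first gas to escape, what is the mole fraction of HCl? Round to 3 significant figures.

0.693

The effusion rate of species i is ∝ p_i/√M_i ∝ n_i/√M_i.
x_HCl(eff) = (n_HCl/√M_HCl) / (n_HCl/√M_HCl + n_UF₆/√M_UF₆)
= (0.834/√36.46) / (0.834/√36.46 + 1.15/√352.02) = 0.1381/(0.1381 + 0.06129) = 0.693.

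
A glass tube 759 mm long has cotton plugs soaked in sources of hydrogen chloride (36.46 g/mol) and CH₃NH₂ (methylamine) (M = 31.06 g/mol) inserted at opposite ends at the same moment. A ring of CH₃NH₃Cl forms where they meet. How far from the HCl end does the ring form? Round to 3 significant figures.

The fronts meet when d_HCl + d_CH₃NH₂ = L with d_HCl/d_CH₃NH₂ = √(M_CH₃NH₂/M_HCl) (Graham's law). Here √(M_CH₃NH₂/M_HCl) = √(31.06/36.46) = 0.9230.
With d_HCl + d_CH₃NH₂ = 759 mm, d_CH₃NH₂ = 759/(1 + 0.9230) = 394.7 mm.
d_HCl = 759 − 394.7 = 364 mm.

364 mm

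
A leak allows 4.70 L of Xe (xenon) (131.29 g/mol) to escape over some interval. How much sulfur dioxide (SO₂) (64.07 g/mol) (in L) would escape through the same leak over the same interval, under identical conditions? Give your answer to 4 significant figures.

6.728 L

Since effusion rate ∝ 1/√M, rate_SO₂/rate_Xe = √(M_Xe/M_SO₂) = √(131.29/64.07) = √2.049 = 1.431.
So the volume for SO₂ is 4.70 × 1.431 = 6.728 L.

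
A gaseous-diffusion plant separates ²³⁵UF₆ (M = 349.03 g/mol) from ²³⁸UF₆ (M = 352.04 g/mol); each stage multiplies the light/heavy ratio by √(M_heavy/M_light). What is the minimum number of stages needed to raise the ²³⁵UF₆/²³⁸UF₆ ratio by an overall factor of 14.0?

615

Per stage α = (352.04/349.03)^(1/2) = 1.00862^0.5, giving ln α = 0.004293.
Need α^N ≥ 14.0 ⇒ N ≥ ln(14.0) / ln α = 2.639 / 0.004293 = 614.67.
Minimum whole number of stages: N = 615.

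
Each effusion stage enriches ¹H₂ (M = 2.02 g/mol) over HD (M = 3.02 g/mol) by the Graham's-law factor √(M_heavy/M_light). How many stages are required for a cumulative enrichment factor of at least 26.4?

Per stage α = (3.02/2.02)^(1/2) = 1.49505^0.5, giving ln α = 0.2011.
Need α^N ≥ 26.4 ⇒ N ≥ ln(26.4) / ln α = 3.273 / 0.2011 = 16.28.
So at least 17 stages are needed.

17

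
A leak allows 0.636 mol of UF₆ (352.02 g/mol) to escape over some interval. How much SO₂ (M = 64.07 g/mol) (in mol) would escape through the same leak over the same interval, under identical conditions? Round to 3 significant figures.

1.49 mol

From Graham's law, rate_SO₂/rate_UF₆ = √(M_UF₆/M_SO₂) = √(352.02/64.07) = √5.494 = 2.344.
So the amount for SO₂ is 0.636 × 2.344 = 1.49 mol.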